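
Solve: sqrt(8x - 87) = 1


Square both sides: 8x - 87 = 1^2 = 1
8x = 1 + 87 = 88
x = 11
Check: sqrt(8*11 - 87) = sqrt(1) = 1 ✓

x = 11


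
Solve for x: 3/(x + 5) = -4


Multiply both sides by (x + 5): 3 = -4(x + 5)
Distribute: 3 = -4x - 20
-4x = 3 + 20 = 23
x = -23/4

x = -23/4


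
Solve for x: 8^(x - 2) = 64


Express both sides with the same base.
64 = 8^2
Since the bases match, equate exponents: x - 2 = 2
So x = 2 - (-2) = 4

x = 4


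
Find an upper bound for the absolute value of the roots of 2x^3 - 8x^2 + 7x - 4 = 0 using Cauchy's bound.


Cauchy's bound: all roots r satisfy |r| <= 1 + max(|a_i/a_n|) for i = 0,...,n-1
where a_n is the leading coefficient.

Coefficients: [2, -8, 7, -4]
Leading coefficient a_n = 2
Ratios |a_i/a_n|: 4, 7/2, 2
Maximum ratio: 4
Cauchy's bound: |r| <= 1 + 4 = 5

Upper bound = 5


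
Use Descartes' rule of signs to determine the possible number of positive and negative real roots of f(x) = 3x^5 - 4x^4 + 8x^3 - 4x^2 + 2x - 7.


Descartes' rule of signs:

For positive roots, count sign changes in f(x) = 3x^5 - 4x^4 + 8x^3 - 4x^2 + 2x - 7:
Signs of coefficients: +, -, +, -, +, -
Number of sign changes: 5
Possible positive real roots: 5, 3, 1

For negative roots, examine f(-x) = -3x^5 - 4x^4 - 8x^3 - 4x^2 - 2x - 7:
Signs of coefficients: -, -, -, -, -, -
Number of sign changes: 0
Possible negative real roots: 0

Positive roots: 5 or 3 or 1; Negative roots: 0


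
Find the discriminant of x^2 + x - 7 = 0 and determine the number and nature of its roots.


For ax^2 + bx + c = 0, discriminant D = b^2 - 4ac
Here a = 1, b = 1, c = -7
D = (1)^2 - 4(1)(-7) = 1 + 28 = 29

D = 29 > 0 but not a perfect square
The equation has 2 distinct real irrational roots.

Discriminant = 29, 2 distinct real irrational roots


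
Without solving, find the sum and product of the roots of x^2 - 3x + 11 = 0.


By Vieta's formulas for ax^2 + bx + c = 0:
  Sum of roots = -b/a
  Product of roots = c/a

Here a = 1, b = -3, c = 11
Sum = -(-3)/1 = 3
Product = 11/1 = 11

Sum = 3, Product = 11


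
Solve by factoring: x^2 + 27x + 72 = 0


We need two numbers that multiply to 72 and add to 27.
Those numbers are 24 and 3 (since 24 * 3 = 72 and 24 + 3 = 27).
So x^2 + 27x + 72 = (x + 24)(x + 3) = 0
Setting each factor to zero: x = -24 or x = -3

x = -24, x = -3


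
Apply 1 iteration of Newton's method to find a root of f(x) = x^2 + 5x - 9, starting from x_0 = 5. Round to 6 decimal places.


Newton's method: x_(n+1) = x_n - f(x_n)/f'(x_n)
f(x) = x^2 + 5x - 9
f'(x) = 2x + 5

Iteration 1:
  f(5.000000) = 41.000000
  f'(5.000000) = 15.000000
  x_1 = 5.000000 - (41.000000)/(15.000000) = 2.266667

x_1 = 2.266667


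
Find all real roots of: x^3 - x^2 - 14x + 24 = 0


Let p(x) = x^3 - x^2 - 14x + 24. By the rational root theorem (leading coefficient 1), any rational root is an integer divisor of 24: try ±1, ±2, ... in turn.
Test x = 1: value = 10 ≠ 0.
Test x = -1: value = 36 ≠ 0.
Test x = 2: value = 0 ✓, so (x - 2) is a factor.
Synthetic division by (x - 2): bring down 1; 1(2) - 1 = 1; 1(2) - 14 = -12; (-12)(2) + 24 = 0 → quotient x^2 + x - 12, remainder 0.
Solve the quadratic x^2 + x - 12 = 0: discriminant = 1^2 - 4(1)(-12) = 1 + 48 = 49.
sqrt(49) = 7, so x = (-1 ± 7)/2: x = 3 or x = -4.

x = -4, x = 2, x = 3


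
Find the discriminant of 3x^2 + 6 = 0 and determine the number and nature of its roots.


For ax^2 + bx + c = 0, discriminant D = b^2 - 4ac
Here a = 3, b = 0, c = 6
D = (0)^2 - 4(3)(6) = 0 - 72 = -72

D = -72 < 0
The equation has no real roots (2 complex conjugate roots).

Discriminant = -72, no real roots (2 complex conjugate roots)


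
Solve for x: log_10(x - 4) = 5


Convert to exponential form: x - 4 = 10^5 = 100000
x = 100000 + 4 = 100004
Check: log_10(100004 - 4) = log_10(100000) = log_10(100000) = 5 ✓

x = 100004


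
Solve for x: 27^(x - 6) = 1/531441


Express both sides with the same base.
1/531441 = 27^(-4)
Since the bases match, equate exponents: x - 6 = -4
So x = -4 - (-6) = 2

x = 2


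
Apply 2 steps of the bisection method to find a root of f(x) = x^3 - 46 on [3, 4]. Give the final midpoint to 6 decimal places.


f(x) = x^3 - 46
f(3) = -19 < 0
f(4) = 18 > 0

Step 1: midpoint = (3.000000 + 4.000000)/2 = 3.500000
  f(3.500000) = -3.125000
  f(mid) < 0, so root is in [3.500000, 4.000000]

Step 2: midpoint = (3.500000 + 4.000000)/2 = 3.750000
  f(3.750000) = 6.734375
  f(mid) > 0, so root is in [3.500000, 3.750000]

midpoint = 3.750000


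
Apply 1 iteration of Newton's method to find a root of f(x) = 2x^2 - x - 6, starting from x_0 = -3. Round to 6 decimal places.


Newton's method: x_(n+1) = x_n - f(x_n)/f'(x_n)
f(x) = 2x^2 - x - 6
f'(x) = 4x - 1

Iteration 1:
  f(-3.000000) = 15.000000
  f'(-3.000000) = -13.000000
  x_1 = -3.000000 - (15.000000)/(-13.000000) = -1.846154

x_1 = -1.846154


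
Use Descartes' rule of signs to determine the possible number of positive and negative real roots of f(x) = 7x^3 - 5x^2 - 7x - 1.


Descartes' rule of signs:

For positive roots, count sign changes in f(x) = 7x^3 - 5x^2 - 7x - 1:
Signs of coefficients: +, -, -, -
Number of sign changes: 1
Possible positive real roots: 1

For negative roots, examine f(-x) = -7x^3 - 5x^2 + 7x - 1:
Signs of coefficients: -, -, +, -
Number of sign changes: 2
Possible negative real roots: 2, 0

Positive roots: 1; Negative roots: 2 or 0


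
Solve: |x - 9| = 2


An absolute value equation |expr| = 2 gives two cases:
Case 1: x - 9 = 2
  x = 11, so x = 11
Case 2: x - 9 = -2
  x = 7, so x = 7

x = 7, x = 11


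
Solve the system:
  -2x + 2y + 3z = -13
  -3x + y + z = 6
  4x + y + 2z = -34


Using Cramer's rule. Expand each determinant along the first row.
D  = (-2)*[1*2 - 1*1] - 2*[(-3)*2 - 1*4] + 3*[(-3)*1 - 1*4]
  = (-2)*(1) - 2*(-10) + 3*(-7) = -3
Dx = (-13)*[1*2 - 1*1] - 2*[6*2 - 1*(-34)] + 3*[6*1 - 1*(-34)]
  = (-13)*(1) - 2*(46) + 3*(40) = 15
Dy = (-2)*[6*2 - 1*(-34)] - (-13)*[(-3)*2 - 1*4] + 3*[(-3)*(-34) - 6*4]
  = (-2)*(46) - (-13)*(-10) + 3*(78) = 12
Dz = (-2)*[1*(-34) - 6*1] - 2*[(-3)*(-34) - 6*4] + (-13)*[(-3)*1 - 1*4]
  = (-2)*(-40) - 2*(78) + (-13)*(-7) = 15
x = Dx/D = 15/-3 = -5, y = Dy/D = 12/-3 = -4, z = Dz/D = 15/-3 = -5
Check eq1: (-2)(-5) + (2)(-4) + (3)(-5) = -13 = -13 ✓
Check eq2: (-3)(-5) + (1)(-4) + (1)(-5) = 6 = 6 ✓
Check eq3: (4)(-5) + (1)(-4) + (2)(-5) = -34 = -34 ✓

x = -5, y = -4, z = -5


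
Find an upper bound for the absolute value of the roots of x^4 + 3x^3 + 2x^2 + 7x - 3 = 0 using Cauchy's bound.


Cauchy's bound: all roots r satisfy |r| <= 1 + max(|a_i/a_n|) for i = 0,...,n-1
where a_n is the leading coefficient.

Coefficients: [1, 3, 2, 7, -3]
Leading coefficient a_n = 1
Ratios |a_i/a_n|: 3, 2, 7, 3
Maximum ratio: 7
Cauchy's bound: |r| <= 1 + 7 = 8

Upper bound = 8


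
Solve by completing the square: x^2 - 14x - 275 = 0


Start: x^2 - 14x - 275 = 0
Move constant: x^2 - 14x = 275
Half of -14 is -7, squared is 49
Add 49 to both sides: x^2 - 14x + 49 = 324
(x - 7)^2 = 324
x - 7 = ±18
x = 7 + 18 = 25 or x = 7 - 18 = -11

x = -11, x = 25


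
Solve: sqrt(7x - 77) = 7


Square both sides: 7x - 77 = 7^2 = 49
7x = 49 + 77 = 126
x = 18
Check: sqrt(7*18 - 77) = sqrt(49) = 7 ✓

x = 18


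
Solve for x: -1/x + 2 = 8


Subtract 2 from both sides: -1/x = 6
Multiply both sides by x: -1 = 6 * x
Divide by 6: x = -1/6

x = -1/6


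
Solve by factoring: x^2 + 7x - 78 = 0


We need two numbers that multiply to -78 and add to 7.
Those numbers are 13 and -6 (since 13 * (-6) = -78 and 13 + (-6) = 7).
So x^2 + 7x - 78 = (x + 13)(x - 6) = 0
Setting each factor to zero: x = -13 or x = 6

x = -13, x = 6


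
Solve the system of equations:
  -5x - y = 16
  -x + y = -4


Using Cramer's rule:
Determinant D = (-5)(1) - (-1)(-1) = -5 - 1 = -6
Dx = (16)(1) - (-4)(-1) = 16 - 4 = 12
Dy = (-5)(-4) - (-1)(16) = 20 + 16 = 36
x = Dx/D = 12/-6 = -2
y = Dy/D = 36/-6 = -6

x = -2, y = -6


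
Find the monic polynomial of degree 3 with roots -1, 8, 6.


A monic polynomial with roots -1, 8, 6 is:
p(x) = (x + 1)(x - 8)(x - 6)
After multiplying by (x + 1): x + 1
After multiplying by (x - 8): x^2 - 7x - 8
After multiplying by (x - 6): x^3 - 13x^2 + 34x + 48

x^3 - 13x^2 + 34x + 48


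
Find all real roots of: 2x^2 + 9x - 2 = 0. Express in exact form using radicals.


Using the quadratic formula: x = (-b ± sqrt(b^2 - 4ac)) / (2a)
Here a = 2, b = 9, c = -2
Discriminant = b^2 - 4ac = 9^2 - 4(2)(-2) = 81 + 16 = 97
Since discriminant = 97 > 0, there are two real roots.
x = (-9 ± sqrt(97)) / 4
Numerically: x ≈ 0.2122 or x ≈ -4.7122

x = (-9 + sqrt(97)) / 4 or x = (-9 - sqrt(97)) / 4


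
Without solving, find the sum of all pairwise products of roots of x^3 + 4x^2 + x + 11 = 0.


By Vieta's formulas for x^3 + bx^2 + cx + d = 0:
  r1 + r2 + r3 = -b/a = -4
  r1*r2 + r1*r3 + r2*r3 = c/a = 1
  r1*r2*r3 = -d/a = -11


Sum of pairwise products = 1


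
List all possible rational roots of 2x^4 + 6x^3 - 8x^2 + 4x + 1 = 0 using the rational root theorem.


Rational root theorem: possible roots are ±p/q where:
  p divides the constant term (1): p ∈ {1}
  q divides the leading coefficient (2): q ∈ {1, 2}

All possible rational roots: -1, -1/2, 1/2, 1

-1, -1/2, 1/2, 1


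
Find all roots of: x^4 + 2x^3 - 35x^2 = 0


The lowest-degree term is x^2, so x = 0 is a root with multiplicity 2. Factor out x^2:
  x^2 + 2x - 35 = 0
Solve the quadratic x^2 + 2x - 35 = 0: discriminant = 2^2 - 4(1)(-35) = 4 + 140 = 144.
sqrt(144) = 12, so x = (-2 ± 12)/2: x = 5 or x = -7.
Collecting all roots found:

x = -7, x = 0 (multiplicity 2), x = 5


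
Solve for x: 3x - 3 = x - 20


Starting with: 3x - 3 = x - 20
Move all x terms to left: (3 - 1)x = -20 + 3
Simplify: 2x = -17
Divide both sides by 2: x = -17/2

x = -17/2


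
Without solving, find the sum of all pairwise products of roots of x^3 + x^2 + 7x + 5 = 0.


By Vieta's formulas for x^3 + bx^2 + cx + d = 0:
  r1 + r2 + r3 = -b/a = -1
  r1*r2 + r1*r3 + r2*r3 = c/a = 7
  r1*r2*r3 = -d/a = -5


Sum of pairwise products = 7


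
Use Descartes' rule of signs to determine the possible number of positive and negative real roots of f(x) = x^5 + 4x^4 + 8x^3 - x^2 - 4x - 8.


Descartes' rule of signs:

For positive roots, count sign changes in f(x) = x^5 + 4x^4 + 8x^3 - x^2 - 4x - 8:
Signs of coefficients: +, +, +, -, -, -
Number of sign changes: 1
Possible positive real roots: 1

For negative roots, examine f(-x) = -x^5 + 4x^4 - 8x^3 - x^2 + 4x - 8:
Signs of coefficients: -, +, -, -, +, -
Number of sign changes: 4
Possible negative real roots: 4, 2, 0

Positive roots: 1; Negative roots: 4 or 2 or 0


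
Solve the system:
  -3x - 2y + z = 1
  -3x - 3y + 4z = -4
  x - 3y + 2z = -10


Using Cramer's rule. Expand each determinant along the first row.
D  = (-3)*[(-3)*2 - 4*(-3)] - (-2)*[(-3)*2 - 4*1] + 1*[(-3)*(-3) - (-3)*1]
  = (-3)*(6) - (-2)*(-10) + 1*(12) = -26
Dx = 1*[(-3)*2 - 4*(-3)] - (-2)*[(-4)*2 - 4*(-10)] + 1*[(-4)*(-3) - (-3)*(-10)]
  = 1*(6) - (-2)*(32) + 1*(-18) = 52
Dy = (-3)*[(-4)*2 - 4*(-10)] - 1*[(-3)*2 - 4*1] + 1*[(-3)*(-10) - (-4)*1]
  = (-3)*(32) - 1*(-10) + 1*(34) = -52
Dz = (-3)*[(-3)*(-10) - (-4)*(-3)] - (-2)*[(-3)*(-10) - (-4)*1] + 1*[(-3)*(-3) - (-3)*1]
  = (-3)*(18) - (-2)*(34) + 1*(12) = 26
x = Dx/D = 52/-26 = -2, y = Dy/D = -52/-26 = 2, z = Dz/D = 26/-26 = -1
Check eq1: (-3)(-2) + (-2)(2) + (1)(-1) = 1 = 1 ✓
Check eq2: (-3)(-2) + (-3)(2) + (4)(-1) = -4 = -4 ✓
Check eq3: (1)(-2) + (-3)(2) + (2)(-1) = -10 = -10 ✓

x = -2, y = 2, z = -1


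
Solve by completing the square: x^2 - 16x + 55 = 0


Start: x^2 - 16x + 55 = 0
Move constant: x^2 - 16x = -55
Half of -16 is -8, squared is 64
Add 64 to both sides: x^2 - 16x + 64 = 9
(x - 8)^2 = 9
x - 8 = ±3
x = 8 + 3 = 11 or x = 8 - 3 = 5

x = 5, x = 11


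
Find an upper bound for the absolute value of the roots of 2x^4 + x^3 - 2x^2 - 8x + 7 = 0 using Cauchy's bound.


Cauchy's bound: all roots r satisfy |r| <= 1 + max(|a_i/a_n|) for i = 0,...,n-1
where a_n is the leading coefficient.

Coefficients: [2, 1, -2, -8, 7]
Leading coefficient a_n = 2
Ratios |a_i/a_n|: 1/2, 1, 4, 7/2
Maximum ratio: 4
Cauchy's bound: |r| <= 1 + 4 = 5

Upper bound = 5


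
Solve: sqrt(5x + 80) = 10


Square both sides: 5x + 80 = 10^2 = 100
5x = 100 - 80 = 20
x = 4
Check: sqrt(5*4 + 80) = sqrt(100) = 10 ✓

x = 4


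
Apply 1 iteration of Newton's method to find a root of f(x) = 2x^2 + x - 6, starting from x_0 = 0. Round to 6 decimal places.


Newton's method: x_(n+1) = x_n - f(x_n)/f'(x_n)
f(x) = 2x^2 + x - 6
f'(x) = 4x + 1

Iteration 1:
  f(0.000000) = -6.000000
  f'(0.000000) = 1.000000
  x_1 = 0.000000 - (-6.000000)/(1.000000) = 6.000000

x_1 = 6.000000


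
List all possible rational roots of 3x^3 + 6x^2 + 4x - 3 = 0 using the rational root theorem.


Rational root theorem: possible roots are ±p/q where:
  p divides the constant term (-3): p ∈ {1, 3}
  q divides the leading coefficient (3): q ∈ {1, 3}

All possible rational roots: -3, -1, -1/3, 1/3, 1, 3

-3, -1, -1/3, 1/3, 1, 3


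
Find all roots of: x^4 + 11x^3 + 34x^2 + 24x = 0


The constant term is 0, so x = 0 is a root. Factor out x:
  x^3 + 11x^2 + 34x + 24 = 0
Let p(x) = x^3 + 11x^2 + 34x + 24. By the rational root theorem (leading coefficient 1), any rational root is an integer divisor of 24: try ±1, ±2, ... in turn.
Test x = 1: value = 70 ≠ 0.
Test x = -1: value = 0 ✓, so (x + 1) is a factor.
Synthetic division by (x + 1): bring down 1; 1(-1) + 11 = 10; 10(-1) + 34 = 24; 24(-1) + 24 = 0 → quotient x^2 + 10x + 24, remainder 0.
Solve the quadratic x^2 + 10x + 24 = 0: discriminant = 10^2 - 4(1)(24) = 100 - 96 = 4.
sqrt(4) = 2, so x = (-10 ± 2)/2: x = -4 or x = -6.
Collecting all roots found:

x = -6, x = -4, x = -1, x = 0


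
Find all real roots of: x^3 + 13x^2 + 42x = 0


The constant term is 0, so x = 0 is a root. Factor out x:
  x(x^2 + 13x + 42) = 0
Solve the quadratic x^2 + 13x + 42 = 0: discriminant = 13^2 - 4(1)(42) = 169 - 168 = 1.
sqrt(1) = 1, so x = (-13 ± 1)/2: x = -6 or x = -7.

x = -7, x = -6, x = 0


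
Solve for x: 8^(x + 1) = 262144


Express both sides with the same base.
262144 = 8^6
Since the bases match, equate exponents: x + 1 = 6
So x = 6 - (1) = 5

x = 5


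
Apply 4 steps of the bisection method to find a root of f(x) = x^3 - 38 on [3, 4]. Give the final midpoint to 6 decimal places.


f(x) = x^3 - 38
f(3) = -11 < 0
f(4) = 26 > 0

Step 1: midpoint = (3.000000 + 4.000000)/2 = 3.500000
  f(3.500000) = 4.875000
  f(mid) > 0, so root is in [3.000000, 3.500000]

Step 2: midpoint = (3.000000 + 3.500000)/2 = 3.250000
  f(3.250000) = -3.671875
  f(mid) < 0, so root is in [3.250000, 3.500000]

Step 3: midpoint = (3.250000 + 3.500000)/2 = 3.375000
  f(3.375000) = 0.443359
  f(mid) > 0, so root is in [3.250000, 3.375000]

Step 4: midpoint = (3.250000 + 3.375000)/2 = 3.312500
  f(3.312500) = -1.653076
  f(mid) < 0, so root is in [3.312500, 3.375000]

midpoint = 3.312500


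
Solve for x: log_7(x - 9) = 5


Convert to exponential form: x - 9 = 7^5 = 16807
x = 16807 + 9 = 16816
Check: log_7(16816 - 9) = log_7(16807) = log_7(16807) = 5 ✓

x = 16816


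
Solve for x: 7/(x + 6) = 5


Multiply both sides by (x + 6): 7 = 5(x + 6)
Distribute: 7 = 5x + 30
5x = 7 - 30 = -23
x = -23/5

x = -23/5


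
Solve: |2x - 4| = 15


An absolute value equation |expr| = 15 gives two cases:
Case 1: 2x - 4 = 15
  2x = 19, so x = 19/2
Case 2: 2x - 4 = -15
  2x = -11, so x = -11/2

x = -11/2, x = 19/2


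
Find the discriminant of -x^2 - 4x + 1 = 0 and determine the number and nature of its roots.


For ax^2 + bx + c = 0, discriminant D = b^2 - 4ac
Here a = -1, b = -4, c = 1
D = (-4)^2 - 4(-1)(1) = 16 + 4 = 20

D = 20 > 0 but not a perfect square
The equation has 2 distinct real irrational roots.

Discriminant = 20, 2 distinct real irrational roots


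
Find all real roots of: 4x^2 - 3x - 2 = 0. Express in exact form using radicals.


Using the quadratic formula: x = (-b ± sqrt(b^2 - 4ac)) / (2a)
Here a = 4, b = -3, c = -2
Discriminant = b^2 - 4ac = (-3)^2 - 4(4)(-2) = 9 + 32 = 41
Since discriminant = 41 > 0, there are two real roots.
x = (3 ± sqrt(41)) / 8
Numerically: x ≈ 1.1754 or x ≈ -0.4254

x = (3 + sqrt(41)) / 8 or x = (3 - sqrt(41)) / 8


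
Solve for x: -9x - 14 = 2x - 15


Starting with: -9x - 14 = 2x - 15
Move all x terms to left: (-9 - 2)x = -15 + 14
Simplify: -11x = -1
Divide both sides by -11: x = 1/11

x = 1/11


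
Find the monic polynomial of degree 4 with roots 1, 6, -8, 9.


A monic polynomial with roots 1, 6, -8, 9 is:
p(x) = (x - 1)(x - 6)(x + 8)(x - 9)
After multiplying by (x - 1): x - 1
After multiplying by (x - 6): x^2 - 7x + 6
After multiplying by (x + 8): x^3 + x^2 - 50x + 48
After multiplying by (x - 9): x^4 - 8x^3 - 59x^2 + 498x - 432

x^4 - 8x^3 - 59x^2 + 498x - 432


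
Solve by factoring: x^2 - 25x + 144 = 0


We need two numbers that multiply to 144 and add to -25.
Those numbers are -16 and -9 (since (-16) * (-9) = 144 and (-16) + (-9) = -25).
So x^2 - 25x + 144 = (x - 16)(x - 9) = 0
Setting each factor to zero: x = 16 or x = 9

x = 9, x = 16


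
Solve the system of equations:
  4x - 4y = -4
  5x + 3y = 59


Using Cramer's rule:
Determinant D = (4)(3) - (5)(-4) = 12 + 20 = 32
Dx = (-4)(3) - (59)(-4) = -12 + 236 = 224
Dy = (4)(59) - (5)(-4) = 236 + 20 = 256
x = Dx/D = 224/32 = 7
y = Dy/D = 256/32 = 8

x = 7, y = 8


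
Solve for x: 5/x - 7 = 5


Subtract -7 from both sides: 5/x = 12
Multiply both sides by x: 5 = 12 * x
Divide by 12: x = 5/12

x = 5/12


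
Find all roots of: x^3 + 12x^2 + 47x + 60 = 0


Let p(x) = x^3 + 12x^2 + 47x + 60. By the rational root theorem (leading coefficient 1), any rational root is an integer divisor of 60: try ±1, ±2, ... in turn.
Test x = 1: value = 120 ≠ 0.
Test x = -1: value = 24 ≠ 0.
Test x = 2: value = 210 ≠ 0.
Test x = -2: value = 6 ≠ 0.
Test x = 3: value = 336 ≠ 0.
Test x = -3: value = 0 ✓, so (x + 3) is a factor.
Synthetic division by (x + 3): bring down 1; 1(-3) + 12 = 9; 9(-3) + 47 = 20; 20(-3) + 60 = 0 → quotient x^2 + 9x + 20, remainder 0.
Solve the quadratic x^2 + 9x + 20 = 0: discriminant = 9^2 - 4(1)(20) = 81 - 80 = 1.
sqrt(1) = 1, so x = (-9 ± 1)/2: x = -4 or x = -5.
Collecting all roots found:

x = -5, x = -4, x = -3


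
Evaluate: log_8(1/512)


We need the exponent such that 8^? = 1/512
8^(-3) = 1/8^3 = 1/512
Therefore log_8(1/512) = -3

-3


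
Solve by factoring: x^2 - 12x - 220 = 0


We need two numbers that multiply to -220 and add to -12.
Those numbers are -22 and 10 (since (-22) * 10 = -220 and (-22) + 10 = -12).
So x^2 - 12x - 220 = (x - 22)(x + 10) = 0
Setting each factor to zero: x = 22 or x = -10

x = -10, x = 22


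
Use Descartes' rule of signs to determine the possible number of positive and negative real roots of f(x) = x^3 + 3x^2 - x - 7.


Descartes' rule of signs:

For positive roots, count sign changes in f(x) = x^3 + 3x^2 - x - 7:
Signs of coefficients: +, +, -, -
Number of sign changes: 1
Possible positive real roots: 1

For negative roots, examine f(-x) = -x^3 + 3x^2 + x - 7:
Signs of coefficients: -, +, +, -
Number of sign changes: 2
Possible negative real roots: 2, 0

Positive roots: 1; Negative roots: 2 or 0


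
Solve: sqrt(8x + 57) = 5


Square both sides: 8x + 57 = 5^2 = 25
8x = 25 - 57 = -32
x = -4
Check: sqrt(8*(-4) + 57) = sqrt(25) = 5 ✓

x = -4


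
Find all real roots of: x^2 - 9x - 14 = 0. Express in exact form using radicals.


Using the quadratic formula: x = (-b ± sqrt(b^2 - 4ac)) / (2a)
Here a = 1, b = -9, c = -14
Discriminant = b^2 - 4ac = (-9)^2 - 4(1)(-14) = 81 + 56 = 137
Since discriminant = 137 > 0, there are two real roots.
x = (9 ± sqrt(137)) / 2
Numerically: x ≈ 10.3523 or x ≈ -1.3523

x = (9 + sqrt(137)) / 2 or x = (9 - sqrt(137)) / 2


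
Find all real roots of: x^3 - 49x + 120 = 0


Let p(x) = x^3 - 49x + 120. By the rational root theorem (leading coefficient 1), any rational root is an integer divisor of 120: try ±1, ±2, ... in turn.
Test x = 1: value = 72 ≠ 0.
Test x = -1: value = 168 ≠ 0.
Test x = 2: value = 30 ≠ 0.
Test x = -2: value = 210 ≠ 0.
Test x = 3: value = 0 ✓, so (x - 3) is a factor.
Synthetic division by (x - 3): bring down 1; 1(3) + 0 = 3; 3(3) - 49 = -40; (-40)(3) + 120 = 0 → quotient x^2 + 3x - 40, remainder 0.
Solve the quadratic x^2 + 3x - 40 = 0: discriminant = 3^2 - 4(1)(-40) = 9 + 160 = 169.
sqrt(169) = 13, so x = (-3 ± 13)/2: x = 5 or x = -8.

x = -8, x = 3, x = 5


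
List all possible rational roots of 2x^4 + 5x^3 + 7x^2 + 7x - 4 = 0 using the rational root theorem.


Rational root theorem: possible roots are ±p/q where:
  p divides the constant term (-4): p ∈ {1, 2, 4}
  q divides the leading coefficient (2): q ∈ {1, 2}

All possible rational roots: -4, -2, -1, -1/2, 1/2, 1, 2, 4

-4, -2, -1, -1/2, 1/2, 1, 2, 4


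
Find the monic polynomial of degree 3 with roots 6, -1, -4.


A monic polynomial with roots 6, -1, -4 is:
p(x) = (x - 6)(x + 1)(x + 4)
After multiplying by (x - 6): x - 6
After multiplying by (x + 1): x^2 - 5x - 6
After multiplying by (x + 4): x^3 - x^2 - 26x - 24

x^3 - x^2 - 26x - 24


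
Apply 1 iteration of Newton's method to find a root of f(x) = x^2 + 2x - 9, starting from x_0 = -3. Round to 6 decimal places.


Newton's method: x_(n+1) = x_n - f(x_n)/f'(x_n)
f(x) = x^2 + 2x - 9
f'(x) = 2x + 2

Iteration 1:
  f(-3.000000) = -6.000000
  f'(-3.000000) = -4.000000
  x_1 = -3.000000 - (-6.000000)/(-4.000000) = -4.500000

x_1 = -4.500000


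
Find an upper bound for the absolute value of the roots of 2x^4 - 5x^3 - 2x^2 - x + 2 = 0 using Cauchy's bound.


Cauchy's bound: all roots r satisfy |r| <= 1 + max(|a_i/a_n|) for i = 0,...,n-1
where a_n is the leading coefficient.

Coefficients: [2, -5, -2, -1, 2]
Leading coefficient a_n = 2
Ratios |a_i/a_n|: 5/2, 1, 1/2, 1
Maximum ratio: 5/2
Cauchy's bound: |r| <= 1 + 5/2 = 7/2

Upper bound = 7/2


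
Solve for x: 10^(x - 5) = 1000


Express both sides with the same base.
1000 = 10^3
Since the bases match, equate exponents: x - 5 = 3
So x = 3 - (-5) = 8

x = 8


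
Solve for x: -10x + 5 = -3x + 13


Starting with: -10x + 5 = -3x + 13
Move all x terms to left: (-10 + 3)x = 13 - 5
Simplify: -7x = 8
Divide both sides by -7: x = -8/7

x = -8/7


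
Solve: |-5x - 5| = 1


An absolute value equation |expr| = 1 gives two cases:
Case 1: -5x - 5 = 1
  -5x = 6, so x = -6/5
Case 2: -5x - 5 = -1
  -5x = 4, so x = -4/5

x = -6/5, x = -4/5


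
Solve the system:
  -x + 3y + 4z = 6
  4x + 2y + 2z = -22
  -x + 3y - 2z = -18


Using Cramer's rule. Expand each determinant along the first row.
D  = (-1)*[2*(-2) - 2*3] - 3*[4*(-2) - 2*(-1)] + 4*[4*3 - 2*(-1)]
  = (-1)*(-10) - 3*(-6) + 4*(14) = 84
Dx = 6*[2*(-2) - 2*3] - 3*[(-22)*(-2) - 2*(-18)] + 4*[(-22)*3 - 2*(-18)]
  = 6*(-10) - 3*(80) + 4*(-30) = -420
Dy = (-1)*[(-22)*(-2) - 2*(-18)] - 6*[4*(-2) - 2*(-1)] + 4*[4*(-18) - (-22)*(-1)]
  = (-1)*(80) - 6*(-6) + 4*(-94) = -420
Dz = (-1)*[2*(-18) - (-22)*3] - 3*[4*(-18) - (-22)*(-1)] + 6*[4*3 - 2*(-1)]
  = (-1)*(30) - 3*(-94) + 6*(14) = 336
x = Dx/D = -420/84 = -5, y = Dy/D = -420/84 = -5, z = Dz/D = 336/84 = 4
Check eq1: (-1)(-5) + (3)(-5) + (4)(4) = 6 = 6 ✓
Check eq2: (4)(-5) + (2)(-5) + (2)(4) = -22 = -22 ✓
Check eq3: (-1)(-5) + (3)(-5) + (-2)(4) = -18 = -18 ✓

x = -5, y = -5, z = 4


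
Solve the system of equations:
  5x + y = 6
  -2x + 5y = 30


Using Cramer's rule:
Determinant D = (5)(5) - (-2)(1) = 25 + 2 = 27
Dx = (6)(5) - (30)(1) = 30 - 30 = 0
Dy = (5)(30) - (-2)(6) = 150 + 12 = 162
x = Dx/D = 0/27 = 0
y = Dy/D = 162/27 = 6

x = 0, y = 6


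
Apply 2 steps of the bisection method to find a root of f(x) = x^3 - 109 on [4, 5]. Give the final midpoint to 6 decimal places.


f(x) = x^3 - 109
f(4) = -45 < 0
f(5) = 16 > 0

Step 1: midpoint = (4.000000 + 5.000000)/2 = 4.500000
  f(4.500000) = -17.875000
  f(mid) < 0, so root is in [4.500000, 5.000000]

Step 2: midpoint = (4.500000 + 5.000000)/2 = 4.750000
  f(4.750000) = -1.828125
  f(mid) < 0, so root is in [4.750000, 5.000000]

midpoint = 4.750000


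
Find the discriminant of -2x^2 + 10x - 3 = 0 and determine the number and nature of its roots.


For ax^2 + bx + c = 0, discriminant D = b^2 - 4ac
Here a = -2, b = 10, c = -3
D = (10)^2 - 4(-2)(-3) = 100 - 24 = 76

D = 76 > 0 but not a perfect square
The equation has 2 distinct real irrational roots.

Discriminant = 76, 2 distinct real irrational roots


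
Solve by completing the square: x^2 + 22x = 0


Start: x^2 + 22x + 0 = 0
Move constant: x^2 + 22x = 0
Half of 22 is 11, squared is 121
Add 121 to both sides: x^2 + 22x + 121 = 121
(x + 11)^2 = 121
x + 11 = ±11
x = -11 + 11 = 0 or x = -11 - 11 = -22

x = -22, x = 0


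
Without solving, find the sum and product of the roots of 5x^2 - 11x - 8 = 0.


By Vieta's formulas for ax^2 + bx + c = 0:
  Sum of roots = -b/a
  Product of roots = c/a

Here a = 5, b = -11, c = -8
Sum = -(-11)/5 = 11/5
Product = -8/5 = -8/5

Sum = 11/5, Product = -8/5


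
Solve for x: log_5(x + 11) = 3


Convert to exponential form: x + 11 = 5^3 = 125
x = 125 - 11 = 114
Check: log_5(114 + 11) = log_5(125) = log_5(125) = 3 ✓

x = 114


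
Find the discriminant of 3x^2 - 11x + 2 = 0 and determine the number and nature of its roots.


For ax^2 + bx + c = 0, discriminant D = b^2 - 4ac
Here a = 3, b = -11, c = 2
D = (-11)^2 - 4(3)(2) = 121 - 24 = 97

D = 97 > 0 but not a perfect square
The equation has 2 distinct real irrational roots.

Discriminant = 97, 2 distinct real irrational roots


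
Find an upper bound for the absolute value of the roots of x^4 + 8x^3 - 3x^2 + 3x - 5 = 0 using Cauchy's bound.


Cauchy's bound: all roots r satisfy |r| <= 1 + max(|a_i/a_n|) for i = 0,...,n-1
where a_n is the leading coefficient.

Coefficients: [1, 8, -3, 3, -5]
Leading coefficient a_n = 1
Ratios |a_i/a_n|: 8, 3, 3, 5
Maximum ratio: 8
Cauchy's bound: |r| <= 1 + 8 = 9

Upper bound = 9


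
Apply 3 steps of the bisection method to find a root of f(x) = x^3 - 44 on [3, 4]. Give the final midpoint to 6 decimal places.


f(x) = x^3 - 44
f(3) = -17 < 0
f(4) = 20 > 0

Step 1: midpoint = (3.000000 + 4.000000)/2 = 3.500000
  f(3.500000) = -1.125000
  f(mid) < 0, so root is in [3.500000, 4.000000]

Step 2: midpoint = (3.500000 + 4.000000)/2 = 3.750000
  f(3.750000) = 8.734375
  f(mid) > 0, so root is in [3.500000, 3.750000]

Step 3: midpoint = (3.500000 + 3.750000)/2 = 3.625000
  f(3.625000) = 3.634766
  f(mid) > 0, so root is in [3.500000, 3.625000]

midpoint = 3.625000


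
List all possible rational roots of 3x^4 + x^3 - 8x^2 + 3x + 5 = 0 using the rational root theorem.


Rational root theorem: possible roots are ±p/q where:
  p divides the constant term (5): p ∈ {1, 5}
  q divides the leading coefficient (3): q ∈ {1, 3}

All possible rational roots: -5, -5/3, -1, -1/3, 1/3, 1, 5/3, 5

-5, -5/3, -1, -1/3, 1/3, 1, 5/3, 5


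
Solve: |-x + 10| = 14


An absolute value equation |expr| = 14 gives two cases:
Case 1: -x + 10 = 14
  -x = 4, so x = -4
Case 2: -x + 10 = -14
  -x = -24, so x = 24

x = -4, x = 24


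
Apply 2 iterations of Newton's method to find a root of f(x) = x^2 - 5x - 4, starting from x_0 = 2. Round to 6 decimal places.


Newton's method: x_(n+1) = x_n - f(x_n)/f'(x_n)
f(x) = x^2 - 5x - 4
f'(x) = 2x - 5

Iteration 1:
  f(2.000000) = -10.000000
  f'(2.000000) = -1.000000
  x_1 = 2.000000 - (-10.000000)/(-1.000000) = -8.000000

Iteration 2:
  f(-8.000000) = 100.000000
  f'(-8.000000) = -21.000000
  x_2 = -8.000000 - (100.000000)/(-21.000000) = -3.238095

x_2 = -3.238095


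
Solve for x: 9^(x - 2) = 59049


Express both sides with the same base.
59049 = 9^5
Since the bases match, equate exponents: x - 2 = 5
So x = 5 - (-2) = 7

x = 7


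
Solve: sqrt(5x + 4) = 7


Square both sides: 5x + 4 = 7^2 = 49
5x = 49 - 4 = 45
x = 9
Check: sqrt(5*9 + 4) = sqrt(49) = 7 ✓

x = 9


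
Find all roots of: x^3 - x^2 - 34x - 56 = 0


Let p(x) = x^3 - x^2 - 34x - 56. By the rational root theorem (leading coefficient 1), any rational root is an integer divisor of 56: try ±1, ±2, ... in turn.
Test x = 1: value = -90 ≠ 0.
Test x = -1: value = -24 ≠ 0.
Test x = 2: value = -120 ≠ 0.
Test x = -2: value = 0 ✓, so (x + 2) is a factor.
Synthetic division by (x + 2): bring down 1; 1(-2) - 1 = -3; (-3)(-2) - 34 = -28; (-28)(-2) - 56 = 0 → quotient x^2 - 3x - 28, remainder 0.
Solve the quadratic x^2 - 3x - 28 = 0: discriminant = (-3)^2 - 4(1)(-28) = 9 + 112 = 121.
sqrt(121) = 11, so x = (3 ± 11)/2: x = 7 or x = -4.
Collecting all roots found:

x = -4, x = -2, x = 7


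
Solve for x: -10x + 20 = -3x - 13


Starting with: -10x + 20 = -3x - 13
Move all x terms to left: (-10 + 3)x = -13 - 20
Simplify: -7x = -33
Divide both sides by -7: x = 33/7

x = 33/7


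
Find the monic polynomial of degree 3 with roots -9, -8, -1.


A monic polynomial with roots -9, -8, -1 is:
p(x) = (x + 9)(x + 8)(x + 1)
After multiplying by (x + 9): x + 9
After multiplying by (x + 8): x^2 + 17x + 72
After multiplying by (x + 1): x^3 + 18x^2 + 89x + 72

x^3 + 18x^2 + 89x + 72


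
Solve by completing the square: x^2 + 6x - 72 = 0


Start: x^2 + 6x - 72 = 0
Move constant: x^2 + 6x = 72
Half of 6 is 3, squared is 9
Add 9 to both sides: x^2 + 6x + 9 = 81
(x + 3)^2 = 81
x + 3 = ±9
x = -3 + 9 = 6 or x = -3 - 9 = -12

x = -12, x = 6


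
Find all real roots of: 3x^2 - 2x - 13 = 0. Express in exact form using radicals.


Using the quadratic formula: x = (-b ± sqrt(b^2 - 4ac)) / (2a)
Here a = 3, b = -2, c = -13
Discriminant = b^2 - 4ac = (-2)^2 - 4(3)(-13) = 4 + 156 = 160
Since discriminant = 160 > 0, there are two real roots.
x = (2 ± 4*sqrt(10)) / 6
Simplifying: x = (1 ± 2*sqrt(10)) / 3
Numerically: x ≈ 2.4415 or x ≈ -1.7749

x = (1 + 2*sqrt(10)) / 3 or x = (1 - 2*sqrt(10)) / 3


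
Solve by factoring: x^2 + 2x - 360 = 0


We need two numbers that multiply to -360 and add to 2.
Those numbers are -18 and 20 (since (-18) * 20 = -360 and (-18) + 20 = 2).
So x^2 + 2x - 360 = (x - 18)(x + 20) = 0
Setting each factor to zero: x = 18 or x = -20

x = -20, x = 18


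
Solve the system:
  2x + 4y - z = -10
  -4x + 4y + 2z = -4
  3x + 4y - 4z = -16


Using Cramer's rule. Expand each determinant along the first row.
D  = 2*[4*(-4) - 2*4] - 4*[(-4)*(-4) - 2*3] + (-1)*[(-4)*4 - 4*3]
  = 2*(-24) - 4*(10) + (-1)*(-28) = -60
Dx = (-10)*[4*(-4) - 2*4] - 4*[(-4)*(-4) - 2*(-16)] + (-1)*[(-4)*4 - 4*(-16)]
  = (-10)*(-24) - 4*(48) + (-1)*(48) = 0
Dy = 2*[(-4)*(-4) - 2*(-16)] - (-10)*[(-4)*(-4) - 2*3] + (-1)*[(-4)*(-16) - (-4)*3]
  = 2*(48) - (-10)*(10) + (-1)*(76) = 120
Dz = 2*[4*(-16) - (-4)*4] - 4*[(-4)*(-16) - (-4)*3] + (-10)*[(-4)*4 - 4*3]
  = 2*(-48) - 4*(76) + (-10)*(-28) = -120
x = Dx/D = 0/-60 = 0, y = Dy/D = 120/-60 = -2, z = Dz/D = -120/-60 = 2
Check eq1: (2)(0) + (4)(-2) + (-1)(2) = -10 = -10 ✓
Check eq2: (-4)(0) + (4)(-2) + (2)(2) = -4 = -4 ✓
Check eq3: (3)(0) + (4)(-2) + (-4)(2) = -16 = -16 ✓

x = 0, y = -2, z = 2


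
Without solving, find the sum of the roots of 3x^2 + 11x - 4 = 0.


By Vieta's formulas for ax^2 + bx + c = 0:
  Sum of roots = -b/a
  Product of roots = c/a

Here a = 3, b = 11, c = -4
Sum = -(11)/3 = -11/3
Product = -4/3 = -4/3

Sum = -11/3


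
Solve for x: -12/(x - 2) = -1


Multiply both sides by (x - 2): -12 = -1(x - 2)
Distribute: -12 = -x + 2
-x = -12 - 2 = -14
x = 14

x = 14


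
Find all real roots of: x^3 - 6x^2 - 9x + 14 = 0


Let p(x) = x^3 - 6x^2 - 9x + 14. By the rational root theorem (leading coefficient 1), any rational root is an integer divisor of 14: try ±1, ±2, ... in turn.
Test x = 1: value = 0 ✓, so (x - 1) is a factor.
Synthetic division by (x - 1): bring down 1; 1(1) - 6 = -5; (-5)(1) - 9 = -14; (-14)(1) + 14 = 0 → quotient x^2 - 5x - 14, remainder 0.
Solve the quadratic x^2 - 5x - 14 = 0: discriminant = (-5)^2 - 4(1)(-14) = 25 + 56 = 81.
sqrt(81) = 9, so x = (5 ± 9)/2: x = 7 or x = -2.

x = -2, x = 1, x = 7


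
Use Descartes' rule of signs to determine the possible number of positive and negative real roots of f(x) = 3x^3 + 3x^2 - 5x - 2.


Descartes' rule of signs:

For positive roots, count sign changes in f(x) = 3x^3 + 3x^2 - 5x - 2:
Signs of coefficients: +, +, -, -
Number of sign changes: 1
Possible positive real roots: 1

For negative roots, examine f(-x) = -3x^3 + 3x^2 + 5x - 2:
Signs of coefficients: -, +, +, -
Number of sign changes: 2
Possible negative real roots: 2, 0

Positive roots: 1; Negative roots: 2 or 0


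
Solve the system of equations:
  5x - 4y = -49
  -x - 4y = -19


Using Cramer's rule:
Determinant D = (5)(-4) - (-1)(-4) = -20 - 4 = -24
Dx = (-49)(-4) - (-19)(-4) = 196 - 76 = 120
Dy = (5)(-19) - (-1)(-49) = -95 - 49 = -144
x = Dx/D = 120/-24 = -5
y = Dy/D = -144/-24 = 6

x = -5, y = 6


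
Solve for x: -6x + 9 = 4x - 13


Starting with: -6x + 9 = 4x - 13
Move all x terms to left: (-6 - 4)x = -13 - 9
Simplify: -10x = -22
Divide both sides by -10: x = 11/5

x = 11/5


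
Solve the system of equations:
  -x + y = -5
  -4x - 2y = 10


Using Cramer's rule:
Determinant D = (-1)(-2) - (-4)(1) = 2 + 4 = 6
Dx = (-5)(-2) - (10)(1) = 10 - 10 = 0
Dy = (-1)(10) - (-4)(-5) = -10 - 20 = -30
x = Dx/D = 0/6 = 0
y = Dy/D = -30/6 = -5

x = 0, y = -5


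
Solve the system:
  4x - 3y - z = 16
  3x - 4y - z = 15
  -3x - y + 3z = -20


Using Cramer's rule. Expand each determinant along the first row.
D  = 4*[(-4)*3 - (-1)*(-1)] - (-3)*[3*3 - (-1)*(-3)] + (-1)*[3*(-1) - (-4)*(-3)]
  = 4*(-13) - (-3)*(6) + (-1)*(-15) = -19
Dx = 16*[(-4)*3 - (-1)*(-1)] - (-3)*[15*3 - (-1)*(-20)] + (-1)*[15*(-1) - (-4)*(-20)]
  = 16*(-13) - (-3)*(25) + (-1)*(-95) = -38
Dy = 4*[15*3 - (-1)*(-20)] - 16*[3*3 - (-1)*(-3)] + (-1)*[3*(-20) - 15*(-3)]
  = 4*(25) - 16*(6) + (-1)*(-15) = 19
Dz = 4*[(-4)*(-20) - 15*(-1)] - (-3)*[3*(-20) - 15*(-3)] + 16*[3*(-1) - (-4)*(-3)]
  = 4*(95) - (-3)*(-15) + 16*(-15) = 95
x = Dx/D = -38/-19 = 2, y = Dy/D = 19/-19 = -1, z = Dz/D = 95/-19 = -5
Check eq1: (4)(2) + (-3)(-1) + (-1)(-5) = 16 = 16 ✓
Check eq2: (3)(2) + (-4)(-1) + (-1)(-5) = 15 = 15 ✓
Check eq3: (-3)(2) + (-1)(-1) + (3)(-5) = -20 = -20 ✓

x = 2, y = -1, z = -5


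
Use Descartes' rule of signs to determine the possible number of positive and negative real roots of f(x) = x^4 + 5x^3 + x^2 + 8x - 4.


Descartes' rule of signs:

For positive roots, count sign changes in f(x) = x^4 + 5x^3 + x^2 + 8x - 4:
Signs of coefficients: +, +, +, +, -
Number of sign changes: 1
Possible positive real roots: 1

For negative roots, examine f(-x) = x^4 - 5x^3 + x^2 - 8x - 4:
Signs of coefficients: +, -, +, -, -
Number of sign changes: 3
Possible negative real roots: 3, 1

Positive roots: 1; Negative roots: 3 or 1


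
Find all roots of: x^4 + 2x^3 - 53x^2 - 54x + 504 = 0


Let p(x) = x^4 + 2x^3 - 53x^2 - 54x + 504. By the rational root theorem (leading coefficient 1), any rational root is an integer divisor of 504: try ±1, ±2, ... in turn.
Test x = 1: value = 400 ≠ 0.
Test x = -1: value = 504 ≠ 0.
Test x = 2: value = 216 ≠ 0.
Test x = -2: value = 400 ≠ 0.
Test x = 3: value = 0 ✓, so (x - 3) is a factor.
Synthetic division by (x - 3): bring down 1; 1(3) + 2 = 5; 5(3) - 53 = -38; (-38)(3) - 54 = -168; (-168)(3) + 504 = 0 → quotient x^3 + 5x^2 - 38x - 168, remainder 0.
Continue with the quotient x^3 + 5x^2 - 38x - 168 (candidates must divide 168; re-test x = 3 first in case it repeats).
Test x = 3: value = -210 ≠ 0.
Test x = -3: value = -36 ≠ 0.
Test x = 4: value = -176 ≠ 0.
Test x = -4: value = 0 ✓, so (x + 4) is a factor.
Synthetic division by (x + 4): bring down 1; 1(-4) + 5 = 1; 1(-4) - 38 = -42; (-42)(-4) - 168 = 0 → quotient x^2 + x - 42, remainder 0.
Solve the quadratic x^2 + x - 42 = 0: discriminant = 1^2 - 4(1)(-42) = 1 + 168 = 169.
sqrt(169) = 13, so x = (-1 ± 13)/2: x = 6 or x = -7.
Collecting all roots found:

x = -7, x = -4, x = 3, x = 6


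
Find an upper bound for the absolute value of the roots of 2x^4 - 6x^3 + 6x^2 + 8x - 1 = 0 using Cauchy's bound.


Cauchy's bound: all roots r satisfy |r| <= 1 + max(|a_i/a_n|) for i = 0,...,n-1
where a_n is the leading coefficient.

Coefficients: [2, -6, 6, 8, -1]
Leading coefficient a_n = 2
Ratios |a_i/a_n|: 3, 3, 4, 1/2
Maximum ratio: 4
Cauchy's bound: |r| <= 1 + 4 = 5

Upper bound = 5


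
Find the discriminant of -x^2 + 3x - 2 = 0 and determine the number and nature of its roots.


For ax^2 + bx + c = 0, discriminant D = b^2 - 4ac
Here a = -1, b = 3, c = -2
D = (3)^2 - 4(-1)(-2) = 9 - 8 = 1

D = 1 > 0 and is a perfect square (sqrt = 1)
The equation has 2 distinct real rational roots.

Discriminant = 1, 2 distinct real rational roots


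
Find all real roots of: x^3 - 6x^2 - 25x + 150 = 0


Let p(x) = x^3 - 6x^2 - 25x + 150. By the rational root theorem (leading coefficient 1), any rational root is an integer divisor of 150: try ±1, ±2, ... in turn.
Test x = 1: value = 120 ≠ 0.
Test x = -1: value = 168 ≠ 0.
Test x = 2: value = 84 ≠ 0.
Test x = -2: value = 168 ≠ 0.
Test x = 3: value = 48 ≠ 0.
Test x = -3: value = 144 ≠ 0.
Test x = 5: value = 0 ✓, so (x - 5) is a factor.
Synthetic division by (x - 5): bring down 1; 1(5) - 6 = -1; (-1)(5) - 25 = -30; (-30)(5) + 150 = 0 → quotient x^2 - x - 30, remainder 0.
Solve the quadratic x^2 - x - 30 = 0: discriminant = (-1)^2 - 4(1)(-30) = 1 + 120 = 121.
sqrt(121) = 11, so x = (1 ± 11)/2: x = 6 or x = -5.

x = -5, x = 5, x = 6


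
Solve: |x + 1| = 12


An absolute value equation |expr| = 12 gives two cases:
Case 1: x + 1 = 12
  x = 11, so x = 11
Case 2: x + 1 = -12
  x = -13, so x = -13

x = -13, x = 11


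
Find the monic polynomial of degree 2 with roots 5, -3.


A monic polynomial with roots 5, -3 is:
p(x) = (x - 5)(x + 3)
After multiplying by (x - 5): x - 5
After multiplying by (x + 3): x^2 - 2x - 15

x^2 - 2x - 15


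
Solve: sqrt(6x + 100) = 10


Square both sides: 6x + 100 = 10^2 = 100
6x = 100 - 100 = 0
x = 0
Check: sqrt(6*0 + 100) = sqrt(100) = 10 ✓

x = 0


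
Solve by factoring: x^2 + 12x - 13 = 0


We need two numbers that multiply to -13 and add to 12.
Those numbers are 13 and -1 (since 13 * (-1) = -13 and 13 + (-1) = 12).
So x^2 + 12x - 13 = (x + 13)(x - 1) = 0
Setting each factor to zero: x = -13 or x = 1

x = -13, x = 1


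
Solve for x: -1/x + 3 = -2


Subtract 3 from both sides: -1/x = -5
Multiply both sides by x: -1 = -5 * x
Divide by -5: x = 1/5

x = 1/5


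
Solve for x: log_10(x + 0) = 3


Convert to exponential form: x + 0 = 10^3 = 1000
x = 1000 - 0 = 1000
Check: log_10(1000 + 0) = log_10(1000) = log_10(1000) = 3 ✓

x = 1000


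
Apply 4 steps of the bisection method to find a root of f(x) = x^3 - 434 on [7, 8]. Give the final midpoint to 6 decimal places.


f(x) = x^3 - 434
f(7) = -91 < 0
f(8) = 78 > 0

Step 1: midpoint = (7.000000 + 8.000000)/2 = 7.500000
  f(7.500000) = -12.125000
  f(mid) < 0, so root is in [7.500000, 8.000000]

Step 2: midpoint = (7.500000 + 8.000000)/2 = 7.750000
  f(7.750000) = 31.484375
  f(mid) > 0, so root is in [7.500000, 7.750000]

Step 3: midpoint = (7.500000 + 7.750000)/2 = 7.625000
  f(7.625000) = 9.322266
  f(mid) > 0, so root is in [7.500000, 7.625000]

Step 4: midpoint = (7.500000 + 7.625000)/2 = 7.562500
  f(7.562500) = -1.489990
  f(mid) < 0, so root is in [7.562500, 7.625000]

midpoint = 7.562500


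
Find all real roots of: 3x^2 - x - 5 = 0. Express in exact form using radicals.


Using the quadratic formula: x = (-b ± sqrt(b^2 - 4ac)) / (2a)
Here a = 3, b = -1, c = -5
Discriminant = b^2 - 4ac = (-1)^2 - 4(3)(-5) = 1 + 60 = 61
Since discriminant = 61 > 0, there are two real roots.
x = (1 ± sqrt(61)) / 6
Numerically: x ≈ 1.4684 or x ≈ -1.1350

x = (1 + sqrt(61)) / 6 or x = (1 - sqrt(61)) / 6


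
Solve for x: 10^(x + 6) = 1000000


Express both sides with the same base.
1000000 = 10^6
Since the bases match, equate exponents: x + 6 = 6
So x = 6 - (6) = 0

x = 0


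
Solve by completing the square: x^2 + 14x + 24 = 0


Start: x^2 + 14x + 24 = 0
Move constant: x^2 + 14x = -24
Half of 14 is 7, squared is 49
Add 49 to both sides: x^2 + 14x + 49 = 25
(x + 7)^2 = 25
x + 7 = ±5
x = -7 + 5 = -2 or x = -7 - 5 = -12

x = -12, x = -2
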